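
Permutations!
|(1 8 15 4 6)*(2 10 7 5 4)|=9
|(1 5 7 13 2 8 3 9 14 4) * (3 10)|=11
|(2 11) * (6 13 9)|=6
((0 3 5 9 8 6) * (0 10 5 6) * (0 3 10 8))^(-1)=(0 9 5 10)(3 8 6)=[9, 1, 2, 8, 4, 10, 3, 7, 6, 5, 0]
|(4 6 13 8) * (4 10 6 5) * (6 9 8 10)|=10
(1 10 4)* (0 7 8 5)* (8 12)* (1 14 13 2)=(0 7 12 8 5)(1 10 4 14 13 2)=[7, 10, 1, 3, 14, 0, 6, 12, 5, 9, 4, 11, 8, 2, 13]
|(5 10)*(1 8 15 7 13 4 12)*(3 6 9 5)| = 35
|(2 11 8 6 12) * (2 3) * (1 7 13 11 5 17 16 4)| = 13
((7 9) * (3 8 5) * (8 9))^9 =[0, 1, 2, 5, 4, 8, 6, 9, 7, 3] =(3 5 8 7 9)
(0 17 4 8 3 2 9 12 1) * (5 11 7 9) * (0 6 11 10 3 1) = (0 17 4 8 1 6 11 7 9 12)(2 5 10 3) = [17, 6, 5, 2, 8, 10, 11, 9, 1, 12, 3, 7, 0, 13, 14, 15, 16, 4]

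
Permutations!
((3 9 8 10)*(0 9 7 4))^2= (0 8 3 4 9 10 7)= [8, 1, 2, 4, 9, 5, 6, 0, 3, 10, 7]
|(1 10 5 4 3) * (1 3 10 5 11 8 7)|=|(1 5 4 10 11 8 7)|=7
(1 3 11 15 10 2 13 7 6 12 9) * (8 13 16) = (1 3 11 15 10 2 16 8 13 7 6 12 9) = [0, 3, 16, 11, 4, 5, 12, 6, 13, 1, 2, 15, 9, 7, 14, 10, 8]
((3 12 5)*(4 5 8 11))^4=(3 4 8)(5 11 12)=[0, 1, 2, 4, 8, 11, 6, 7, 3, 9, 10, 12, 5]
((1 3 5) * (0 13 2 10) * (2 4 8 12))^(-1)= (0 10 2 12 8 4 13)(1 5 3)= [10, 5, 12, 1, 13, 3, 6, 7, 4, 9, 2, 11, 8, 0]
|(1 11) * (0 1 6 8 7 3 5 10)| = 9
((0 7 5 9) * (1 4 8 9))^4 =(0 4 7 8 5 9 1) =[4, 0, 2, 3, 7, 9, 6, 8, 5, 1]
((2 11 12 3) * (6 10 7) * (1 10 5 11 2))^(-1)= [0, 3, 2, 12, 4, 6, 7, 10, 8, 9, 1, 5, 11]= (1 3 12 11 5 6 7 10)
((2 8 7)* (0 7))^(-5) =(0 8 2 7) =[8, 1, 7, 3, 4, 5, 6, 0, 2]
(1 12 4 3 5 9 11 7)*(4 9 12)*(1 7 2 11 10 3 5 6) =[0, 4, 11, 6, 5, 12, 1, 7, 8, 10, 3, 2, 9] =(1 4 5 12 9 10 3 6)(2 11)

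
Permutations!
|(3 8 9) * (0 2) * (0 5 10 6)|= |(0 2 5 10 6)(3 8 9)|= 15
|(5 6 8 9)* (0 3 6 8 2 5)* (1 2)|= |(0 3 6 1 2 5 8 9)|= 8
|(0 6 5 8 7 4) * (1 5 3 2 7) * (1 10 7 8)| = 8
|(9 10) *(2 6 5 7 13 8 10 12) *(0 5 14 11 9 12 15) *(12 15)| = |(0 5 7 13 8 10 15)(2 6 14 11 9 12)| = 42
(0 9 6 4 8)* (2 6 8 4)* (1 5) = (0 9 8)(1 5)(2 6) = [9, 5, 6, 3, 4, 1, 2, 7, 0, 8]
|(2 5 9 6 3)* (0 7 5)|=|(0 7 5 9 6 3 2)|=7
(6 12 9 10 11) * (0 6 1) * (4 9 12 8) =[6, 0, 2, 3, 9, 5, 8, 7, 4, 10, 11, 1, 12] =(12)(0 6 8 4 9 10 11 1)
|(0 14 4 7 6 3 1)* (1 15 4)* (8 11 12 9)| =|(0 14 1)(3 15 4 7 6)(8 11 12 9)| =60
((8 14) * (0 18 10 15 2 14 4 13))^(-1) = [13, 1, 15, 3, 8, 5, 6, 7, 14, 9, 18, 11, 12, 4, 2, 10, 16, 17, 0] = (0 13 4 8 14 2 15 10 18)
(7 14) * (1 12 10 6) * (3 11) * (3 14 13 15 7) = (1 12 10 6)(3 11 14)(7 13 15) = [0, 12, 2, 11, 4, 5, 1, 13, 8, 9, 6, 14, 10, 15, 3, 7]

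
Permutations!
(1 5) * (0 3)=(0 3)(1 5)=[3, 5, 2, 0, 4, 1]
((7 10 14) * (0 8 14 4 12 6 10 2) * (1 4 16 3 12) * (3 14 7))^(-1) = (0 2 7 8)(1 4)(3 14 16 10 6 12) = [2, 4, 7, 14, 1, 5, 12, 8, 0, 9, 6, 11, 3, 13, 16, 15, 10]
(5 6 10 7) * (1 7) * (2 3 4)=(1 7 5 6 10)(2 3 4)=[0, 7, 3, 4, 2, 6, 10, 5, 8, 9, 1]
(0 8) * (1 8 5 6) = (0 5 6 1 8) = [5, 8, 2, 3, 4, 6, 1, 7, 0]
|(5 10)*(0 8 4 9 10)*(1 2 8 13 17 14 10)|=30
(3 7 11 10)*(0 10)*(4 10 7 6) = [7, 1, 2, 6, 10, 5, 4, 11, 8, 9, 3, 0] = (0 7 11)(3 6 4 10)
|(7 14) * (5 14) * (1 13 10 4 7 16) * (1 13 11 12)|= 21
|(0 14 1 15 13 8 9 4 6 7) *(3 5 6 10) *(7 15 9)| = 13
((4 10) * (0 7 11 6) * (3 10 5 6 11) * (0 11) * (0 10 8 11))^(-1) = (0 6 5 4 10 11 8 3 7) = [6, 1, 2, 7, 10, 4, 5, 0, 3, 9, 11, 8]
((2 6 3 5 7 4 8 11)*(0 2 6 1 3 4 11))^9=[8, 2, 0, 1, 6, 3, 11, 5, 4, 9, 10, 7]=(0 8 4 6 11 7 5 3 1 2)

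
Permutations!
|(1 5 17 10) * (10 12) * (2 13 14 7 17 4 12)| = |(1 5 4 12 10)(2 13 14 7 17)| = 5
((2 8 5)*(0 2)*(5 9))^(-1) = (0 5 9 8 2) = [5, 1, 0, 3, 4, 9, 6, 7, 2, 8]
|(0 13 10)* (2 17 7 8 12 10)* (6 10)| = |(0 13 2 17 7 8 12 6 10)| = 9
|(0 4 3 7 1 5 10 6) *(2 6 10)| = |(10)(0 4 3 7 1 5 2 6)| = 8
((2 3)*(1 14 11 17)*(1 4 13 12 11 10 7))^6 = (1 10)(4 13 12 11 17)(7 14) = [0, 10, 2, 3, 13, 5, 6, 14, 8, 9, 1, 17, 11, 12, 7, 15, 16, 4]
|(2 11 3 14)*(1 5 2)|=|(1 5 2 11 3 14)|=6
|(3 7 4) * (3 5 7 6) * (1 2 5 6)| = 7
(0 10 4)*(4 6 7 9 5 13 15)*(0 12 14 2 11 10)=(2 11 10 6 7 9 5 13 15 4 12 14)=[0, 1, 11, 3, 12, 13, 7, 9, 8, 5, 6, 10, 14, 15, 2, 4]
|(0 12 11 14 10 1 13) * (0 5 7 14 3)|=12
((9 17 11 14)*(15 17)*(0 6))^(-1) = (0 6)(9 14 11 17 15) = [6, 1, 2, 3, 4, 5, 0, 7, 8, 14, 10, 17, 12, 13, 11, 9, 16, 15]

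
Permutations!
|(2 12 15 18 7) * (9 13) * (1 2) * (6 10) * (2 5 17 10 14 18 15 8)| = 24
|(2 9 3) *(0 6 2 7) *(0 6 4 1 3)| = 8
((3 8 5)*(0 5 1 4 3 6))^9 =(1 4 3 8) =[0, 4, 2, 8, 3, 5, 6, 7, 1]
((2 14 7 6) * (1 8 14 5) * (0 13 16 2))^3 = (0 2 8 6 16 1 7 13 5 14) = [2, 7, 8, 3, 4, 14, 16, 13, 6, 9, 10, 11, 12, 5, 0, 15, 1]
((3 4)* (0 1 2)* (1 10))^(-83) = (0 10 1 2)(3 4) = [10, 2, 0, 4, 3, 5, 6, 7, 8, 9, 1]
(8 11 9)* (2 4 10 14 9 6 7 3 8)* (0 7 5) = [7, 1, 4, 8, 10, 0, 5, 3, 11, 2, 14, 6, 12, 13, 9] = (0 7 3 8 11 6 5)(2 4 10 14 9)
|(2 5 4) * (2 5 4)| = 3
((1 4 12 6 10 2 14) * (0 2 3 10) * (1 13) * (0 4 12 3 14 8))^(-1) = (0 8 2)(1 13 14 10 3 4 6 12) = [8, 13, 0, 4, 6, 5, 12, 7, 2, 9, 3, 11, 1, 14, 10]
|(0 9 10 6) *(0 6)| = 3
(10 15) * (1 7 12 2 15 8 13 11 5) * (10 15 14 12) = (15)(1 7 10 8 13 11 5)(2 14 12) = [0, 7, 14, 3, 4, 1, 6, 10, 13, 9, 8, 5, 2, 11, 12, 15]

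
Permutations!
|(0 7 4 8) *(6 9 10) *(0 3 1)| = 6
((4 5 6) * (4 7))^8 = (7) = [0, 1, 2, 3, 4, 5, 6, 7]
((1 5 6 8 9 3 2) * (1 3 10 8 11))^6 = (1 6)(5 11) = [0, 6, 2, 3, 4, 11, 1, 7, 8, 9, 10, 5]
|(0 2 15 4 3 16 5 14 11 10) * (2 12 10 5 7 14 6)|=|(0 12 10)(2 15 4 3 16 7 14 11 5 6)|=30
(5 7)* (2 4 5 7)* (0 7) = (0 7)(2 4 5) = [7, 1, 4, 3, 5, 2, 6, 0]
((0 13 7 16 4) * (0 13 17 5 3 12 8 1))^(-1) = [1, 8, 2, 5, 16, 17, 6, 13, 12, 9, 10, 11, 3, 4, 14, 15, 7, 0] = (0 1 8 12 3 5 17)(4 16 7 13)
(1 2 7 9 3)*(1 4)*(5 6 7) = (1 2 5 6 7 9 3 4) = [0, 2, 5, 4, 1, 6, 7, 9, 8, 3]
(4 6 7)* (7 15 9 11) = (4 6 15 9 11 7) = [0, 1, 2, 3, 6, 5, 15, 4, 8, 11, 10, 7, 12, 13, 14, 9]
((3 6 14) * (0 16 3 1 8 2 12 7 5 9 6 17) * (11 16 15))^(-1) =(0 17 3 16 11 15)(1 14 6 9 5 7 12 2 8) =[17, 14, 8, 16, 4, 7, 9, 12, 1, 5, 10, 15, 2, 13, 6, 0, 11, 3]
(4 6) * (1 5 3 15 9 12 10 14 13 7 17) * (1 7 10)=(1 5 3 15 9 12)(4 6)(7 17)(10 14 13)=[0, 5, 2, 15, 6, 3, 4, 17, 8, 12, 14, 11, 1, 10, 13, 9, 16, 7]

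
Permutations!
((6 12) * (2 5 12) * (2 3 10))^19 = (2 5 12 6 3 10) = [0, 1, 5, 10, 4, 12, 3, 7, 8, 9, 2, 11, 6]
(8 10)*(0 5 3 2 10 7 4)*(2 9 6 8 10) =(10)(0 5 3 9 6 8 7 4) =[5, 1, 2, 9, 0, 3, 8, 4, 7, 6, 10]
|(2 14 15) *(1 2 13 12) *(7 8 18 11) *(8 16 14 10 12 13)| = |(1 2 10 12)(7 16 14 15 8 18 11)| = 28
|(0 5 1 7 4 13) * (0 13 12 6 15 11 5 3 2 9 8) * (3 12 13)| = 14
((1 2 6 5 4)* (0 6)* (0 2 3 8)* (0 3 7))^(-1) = (0 7 1 4 5 6)(3 8) = [7, 4, 2, 8, 5, 6, 0, 1, 3]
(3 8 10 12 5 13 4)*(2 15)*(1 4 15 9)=(1 4 3 8 10 12 5 13 15 2 9)=[0, 4, 9, 8, 3, 13, 6, 7, 10, 1, 12, 11, 5, 15, 14, 2]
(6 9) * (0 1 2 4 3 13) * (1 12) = (0 12 1 2 4 3 13)(6 9) = [12, 2, 4, 13, 3, 5, 9, 7, 8, 6, 10, 11, 1, 0]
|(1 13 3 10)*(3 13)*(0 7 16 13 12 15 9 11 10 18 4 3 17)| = |(0 7 16 13 12 15 9 11 10 1 17)(3 18 4)| = 33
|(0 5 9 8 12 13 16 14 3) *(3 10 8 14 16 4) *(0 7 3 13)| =|(16)(0 5 9 14 10 8 12)(3 7)(4 13)| =14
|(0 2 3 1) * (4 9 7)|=12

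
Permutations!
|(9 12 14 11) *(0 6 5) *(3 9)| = 15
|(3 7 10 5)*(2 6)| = 4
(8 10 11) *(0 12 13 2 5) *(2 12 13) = (0 13 12 2 5)(8 10 11) = [13, 1, 5, 3, 4, 0, 6, 7, 10, 9, 11, 8, 2, 12]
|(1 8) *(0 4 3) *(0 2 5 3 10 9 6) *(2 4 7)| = 18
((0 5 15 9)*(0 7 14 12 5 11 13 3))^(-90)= (15)(0 13)(3 11)= [13, 1, 2, 11, 4, 5, 6, 7, 8, 9, 10, 3, 12, 0, 14, 15]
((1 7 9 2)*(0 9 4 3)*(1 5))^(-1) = (0 3 4 7 1 5 2 9) = [3, 5, 9, 4, 7, 2, 6, 1, 8, 0]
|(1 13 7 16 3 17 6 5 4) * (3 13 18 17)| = 6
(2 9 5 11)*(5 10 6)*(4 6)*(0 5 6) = (0 5 11 2 9 10 4) = [5, 1, 9, 3, 0, 11, 6, 7, 8, 10, 4, 2]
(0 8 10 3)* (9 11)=(0 8 10 3)(9 11)=[8, 1, 2, 0, 4, 5, 6, 7, 10, 11, 3, 9]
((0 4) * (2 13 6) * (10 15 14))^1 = (0 4)(2 13 6)(10 15 14) = [4, 1, 13, 3, 0, 5, 2, 7, 8, 9, 15, 11, 12, 6, 10, 14]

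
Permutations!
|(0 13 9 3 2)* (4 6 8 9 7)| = 9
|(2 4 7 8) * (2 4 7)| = |(2 7 8 4)| = 4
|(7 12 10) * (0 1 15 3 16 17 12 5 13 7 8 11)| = |(0 1 15 3 16 17 12 10 8 11)(5 13 7)| = 30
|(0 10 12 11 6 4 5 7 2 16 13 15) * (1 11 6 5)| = |(0 10 12 6 4 1 11 5 7 2 16 13 15)| = 13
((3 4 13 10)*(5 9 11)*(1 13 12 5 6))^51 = (1 13 10 3 4 12 5 9 11 6) = [0, 13, 2, 4, 12, 9, 1, 7, 8, 11, 3, 6, 5, 10]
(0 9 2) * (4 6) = [9, 1, 0, 3, 6, 5, 4, 7, 8, 2] = (0 9 2)(4 6)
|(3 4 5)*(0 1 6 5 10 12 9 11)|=|(0 1 6 5 3 4 10 12 9 11)|=10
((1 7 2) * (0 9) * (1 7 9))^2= [9, 0, 2, 3, 4, 5, 6, 7, 8, 1]= (0 9 1)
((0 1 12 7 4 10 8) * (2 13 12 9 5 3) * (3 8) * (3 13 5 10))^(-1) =(0 8 5 2 3 4 7 12 13 10 9 1) =[8, 0, 3, 4, 7, 2, 6, 12, 5, 1, 9, 11, 13, 10]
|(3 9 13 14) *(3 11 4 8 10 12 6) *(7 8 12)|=24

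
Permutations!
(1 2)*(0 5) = [5, 2, 1, 3, 4, 0] = (0 5)(1 2)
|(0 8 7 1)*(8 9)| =|(0 9 8 7 1)| =5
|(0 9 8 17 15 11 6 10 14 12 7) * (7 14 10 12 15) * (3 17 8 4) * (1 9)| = |(0 1 9 4 3 17 7)(6 12 14 15 11)| = 35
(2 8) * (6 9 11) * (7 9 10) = (2 8)(6 10 7 9 11) = [0, 1, 8, 3, 4, 5, 10, 9, 2, 11, 7, 6]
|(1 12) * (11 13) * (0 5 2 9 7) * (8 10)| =10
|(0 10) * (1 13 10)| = 4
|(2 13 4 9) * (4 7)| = |(2 13 7 4 9)| = 5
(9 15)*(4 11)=(4 11)(9 15)=[0, 1, 2, 3, 11, 5, 6, 7, 8, 15, 10, 4, 12, 13, 14, 9]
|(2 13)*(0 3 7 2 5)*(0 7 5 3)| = 5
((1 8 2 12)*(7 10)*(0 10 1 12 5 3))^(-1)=(12)(0 3 5 2 8 1 7 10)=[3, 7, 8, 5, 4, 2, 6, 10, 1, 9, 0, 11, 12]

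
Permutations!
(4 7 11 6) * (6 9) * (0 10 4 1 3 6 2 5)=[10, 3, 5, 6, 7, 0, 1, 11, 8, 2, 4, 9]=(0 10 4 7 11 9 2 5)(1 3 6)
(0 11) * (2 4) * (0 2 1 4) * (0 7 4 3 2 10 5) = (0 11 10 5)(1 3 2 7 4) = [11, 3, 7, 2, 1, 0, 6, 4, 8, 9, 5, 10]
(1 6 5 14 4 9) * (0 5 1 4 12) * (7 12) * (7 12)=[5, 6, 2, 3, 9, 14, 1, 7, 8, 4, 10, 11, 0, 13, 12]=(0 5 14 12)(1 6)(4 9)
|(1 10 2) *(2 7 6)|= |(1 10 7 6 2)|= 5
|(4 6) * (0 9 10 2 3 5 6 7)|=|(0 9 10 2 3 5 6 4 7)|=9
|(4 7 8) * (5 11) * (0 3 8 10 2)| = |(0 3 8 4 7 10 2)(5 11)| = 14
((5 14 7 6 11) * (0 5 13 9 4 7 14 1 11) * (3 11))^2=[1, 11, 2, 13, 6, 3, 5, 0, 8, 7, 10, 9, 12, 4, 14]=(14)(0 1 11 9 7)(3 13 4 6 5)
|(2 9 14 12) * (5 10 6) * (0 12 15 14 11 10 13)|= |(0 12 2 9 11 10 6 5 13)(14 15)|= 18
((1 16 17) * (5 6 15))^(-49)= (1 17 16)(5 15 6)= [0, 17, 2, 3, 4, 15, 5, 7, 8, 9, 10, 11, 12, 13, 14, 6, 1, 16]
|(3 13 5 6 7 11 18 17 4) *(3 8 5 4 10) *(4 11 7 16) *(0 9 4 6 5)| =12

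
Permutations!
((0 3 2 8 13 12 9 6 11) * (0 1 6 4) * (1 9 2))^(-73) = [11, 4, 12, 9, 6, 5, 0, 7, 2, 1, 10, 3, 13, 8] = (0 11 3 9 1 4 6)(2 12 13 8)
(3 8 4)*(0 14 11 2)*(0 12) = [14, 1, 12, 8, 3, 5, 6, 7, 4, 9, 10, 2, 0, 13, 11] = (0 14 11 2 12)(3 8 4)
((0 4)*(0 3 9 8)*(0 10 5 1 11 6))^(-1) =(0 6 11 1 5 10 8 9 3 4) =[6, 5, 2, 4, 0, 10, 11, 7, 9, 3, 8, 1]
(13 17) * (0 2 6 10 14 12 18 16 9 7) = [2, 1, 6, 3, 4, 5, 10, 0, 8, 7, 14, 11, 18, 17, 12, 15, 9, 13, 16] = (0 2 6 10 14 12 18 16 9 7)(13 17)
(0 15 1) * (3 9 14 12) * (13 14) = (0 15 1)(3 9 13 14 12) = [15, 0, 2, 9, 4, 5, 6, 7, 8, 13, 10, 11, 3, 14, 12, 1]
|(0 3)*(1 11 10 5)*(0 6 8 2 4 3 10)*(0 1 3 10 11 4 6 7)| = |(0 11 1 4 10 5 3 7)(2 6 8)| = 24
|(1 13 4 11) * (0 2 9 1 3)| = 8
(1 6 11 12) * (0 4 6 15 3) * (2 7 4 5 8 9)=(0 5 8 9 2 7 4 6 11 12 1 15 3)=[5, 15, 7, 0, 6, 8, 11, 4, 9, 2, 10, 12, 1, 13, 14, 3]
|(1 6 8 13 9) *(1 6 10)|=4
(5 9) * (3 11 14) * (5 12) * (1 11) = [0, 11, 2, 1, 4, 9, 6, 7, 8, 12, 10, 14, 5, 13, 3] = (1 11 14 3)(5 9 12)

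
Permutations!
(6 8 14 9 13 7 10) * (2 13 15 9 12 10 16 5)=(2 13 7 16 5)(6 8 14 12 10)(9 15)=[0, 1, 13, 3, 4, 2, 8, 16, 14, 15, 6, 11, 10, 7, 12, 9, 5]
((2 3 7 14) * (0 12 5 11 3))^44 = [3, 1, 11, 0, 4, 14, 6, 12, 8, 9, 10, 2, 7, 13, 5] = (0 3)(2 11)(5 14)(7 12)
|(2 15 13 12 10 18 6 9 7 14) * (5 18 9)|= 24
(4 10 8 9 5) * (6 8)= (4 10 6 8 9 5)= [0, 1, 2, 3, 10, 4, 8, 7, 9, 5, 6]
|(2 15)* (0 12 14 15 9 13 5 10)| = 9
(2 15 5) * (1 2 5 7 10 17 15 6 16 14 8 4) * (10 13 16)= (1 2 6 10 17 15 7 13 16 14 8 4)= [0, 2, 6, 3, 1, 5, 10, 13, 4, 9, 17, 11, 12, 16, 8, 7, 14, 15]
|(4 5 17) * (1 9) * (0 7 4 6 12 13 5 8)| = |(0 7 4 8)(1 9)(5 17 6 12 13)| = 20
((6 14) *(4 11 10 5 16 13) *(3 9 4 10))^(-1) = (3 11 4 9)(5 10 13 16)(6 14) = [0, 1, 2, 11, 9, 10, 14, 7, 8, 3, 13, 4, 12, 16, 6, 15, 5]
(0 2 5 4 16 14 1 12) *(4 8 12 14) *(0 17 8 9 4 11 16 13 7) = (0 2 5 9 4 13 7)(1 14)(8 12 17)(11 16) = [2, 14, 5, 3, 13, 9, 6, 0, 12, 4, 10, 16, 17, 7, 1, 15, 11, 8]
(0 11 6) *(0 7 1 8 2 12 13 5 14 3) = (0 11 6 7 1 8 2 12 13 5 14 3) = [11, 8, 12, 0, 4, 14, 7, 1, 2, 9, 10, 6, 13, 5, 3]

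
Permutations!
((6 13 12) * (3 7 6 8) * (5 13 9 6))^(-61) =[0, 1, 2, 8, 4, 7, 9, 3, 12, 6, 10, 11, 13, 5] =(3 8 12 13 5 7)(6 9)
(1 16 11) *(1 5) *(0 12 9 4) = [12, 16, 2, 3, 0, 1, 6, 7, 8, 4, 10, 5, 9, 13, 14, 15, 11] = (0 12 9 4)(1 16 11 5)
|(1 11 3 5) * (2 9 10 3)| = 7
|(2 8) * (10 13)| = |(2 8)(10 13)| = 2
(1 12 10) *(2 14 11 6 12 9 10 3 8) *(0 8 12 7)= [8, 9, 14, 12, 4, 5, 7, 0, 2, 10, 1, 6, 3, 13, 11]= (0 8 2 14 11 6 7)(1 9 10)(3 12)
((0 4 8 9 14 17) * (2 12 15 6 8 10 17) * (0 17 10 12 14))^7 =(17)(2 14) =[0, 1, 14, 3, 4, 5, 6, 7, 8, 9, 10, 11, 12, 13, 2, 15, 16, 17]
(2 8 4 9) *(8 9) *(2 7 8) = (2 9 7 8 4) = [0, 1, 9, 3, 2, 5, 6, 8, 4, 7]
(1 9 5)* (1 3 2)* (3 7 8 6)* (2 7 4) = (1 9 5 4 2)(3 7 8 6) = [0, 9, 1, 7, 2, 4, 3, 8, 6, 5]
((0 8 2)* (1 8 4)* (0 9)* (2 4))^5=(0 9 2)(1 4 8)=[9, 4, 0, 3, 8, 5, 6, 7, 1, 2]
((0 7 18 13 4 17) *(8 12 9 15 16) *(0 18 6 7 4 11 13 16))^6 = [12, 1, 2, 3, 9, 5, 6, 7, 17, 16, 10, 11, 18, 13, 14, 8, 4, 15, 0] = (0 12 18)(4 9 16)(8 17 15)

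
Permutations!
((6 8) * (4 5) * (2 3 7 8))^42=(2 7 6 3 8)=[0, 1, 7, 8, 4, 5, 3, 6, 2]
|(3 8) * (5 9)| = 2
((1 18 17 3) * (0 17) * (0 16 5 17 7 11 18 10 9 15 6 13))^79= (0 10 16 13 1 18 6 3 11 15 17 7 9 5)= [10, 18, 2, 11, 4, 0, 3, 9, 8, 5, 16, 15, 12, 1, 14, 17, 13, 7, 6]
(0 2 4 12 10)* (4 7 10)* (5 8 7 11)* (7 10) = (0 2 11 5 8 10)(4 12) = [2, 1, 11, 3, 12, 8, 6, 7, 10, 9, 0, 5, 4]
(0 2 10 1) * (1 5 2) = (0 1)(2 10 5) = [1, 0, 10, 3, 4, 2, 6, 7, 8, 9, 5]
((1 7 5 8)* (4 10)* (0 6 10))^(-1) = (0 4 10 6)(1 8 5 7) = [4, 8, 2, 3, 10, 7, 0, 1, 5, 9, 6]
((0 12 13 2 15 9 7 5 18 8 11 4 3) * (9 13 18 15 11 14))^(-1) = (0 3 4 11 2 13 15 5 7 9 14 8 18 12) = [3, 1, 13, 4, 11, 7, 6, 9, 18, 14, 10, 2, 0, 15, 8, 5, 16, 17, 12]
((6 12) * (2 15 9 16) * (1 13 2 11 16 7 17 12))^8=(1 6 12 17 7 9 15 2 13)=[0, 6, 13, 3, 4, 5, 12, 9, 8, 15, 10, 11, 17, 1, 14, 2, 16, 7]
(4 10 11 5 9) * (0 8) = (0 8)(4 10 11 5 9) = [8, 1, 2, 3, 10, 9, 6, 7, 0, 4, 11, 5]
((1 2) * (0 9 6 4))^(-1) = [4, 2, 1, 3, 6, 5, 9, 7, 8, 0] = (0 4 6 9)(1 2)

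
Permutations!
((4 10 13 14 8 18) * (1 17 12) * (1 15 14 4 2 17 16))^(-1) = (1 16)(2 18 8 14 15 12 17)(4 13 10) = [0, 16, 18, 3, 13, 5, 6, 7, 14, 9, 4, 11, 17, 10, 15, 12, 1, 2, 8]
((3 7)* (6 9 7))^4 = (9) = [0, 1, 2, 3, 4, 5, 6, 7, 8, 9]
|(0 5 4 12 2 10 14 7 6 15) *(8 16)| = 10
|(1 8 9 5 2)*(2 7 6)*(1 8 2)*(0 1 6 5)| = 10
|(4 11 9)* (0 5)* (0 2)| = 3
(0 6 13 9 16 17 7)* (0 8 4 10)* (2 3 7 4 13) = (0 6 2 3 7 8 13 9 16 17 4 10) = [6, 1, 3, 7, 10, 5, 2, 8, 13, 16, 0, 11, 12, 9, 14, 15, 17, 4]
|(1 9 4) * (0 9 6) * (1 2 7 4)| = 12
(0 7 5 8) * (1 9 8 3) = (0 7 5 3 1 9 8) = [7, 9, 2, 1, 4, 3, 6, 5, 0, 8]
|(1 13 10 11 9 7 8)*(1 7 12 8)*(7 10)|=|(1 13 7)(8 10 11 9 12)|=15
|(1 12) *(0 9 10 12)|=|(0 9 10 12 1)|=5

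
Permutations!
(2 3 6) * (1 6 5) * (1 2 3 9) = (1 6 3 5 2 9) = [0, 6, 9, 5, 4, 2, 3, 7, 8, 1]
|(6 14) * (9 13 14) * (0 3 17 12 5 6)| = |(0 3 17 12 5 6 9 13 14)| = 9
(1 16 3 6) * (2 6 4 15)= (1 16 3 4 15 2 6)= [0, 16, 6, 4, 15, 5, 1, 7, 8, 9, 10, 11, 12, 13, 14, 2, 3]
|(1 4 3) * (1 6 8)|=5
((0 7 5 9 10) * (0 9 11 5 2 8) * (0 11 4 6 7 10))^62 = (0 9 10)(2 7 6 4 5 11 8) = [9, 1, 7, 3, 5, 11, 4, 6, 2, 10, 0, 8]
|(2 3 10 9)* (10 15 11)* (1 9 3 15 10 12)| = |(1 9 2 15 11 12)(3 10)| = 6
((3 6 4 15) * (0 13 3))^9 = (0 6)(3 15)(4 13) = [6, 1, 2, 15, 13, 5, 0, 7, 8, 9, 10, 11, 12, 4, 14, 3]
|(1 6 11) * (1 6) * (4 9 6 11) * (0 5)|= 6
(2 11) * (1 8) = (1 8)(2 11) = [0, 8, 11, 3, 4, 5, 6, 7, 1, 9, 10, 2]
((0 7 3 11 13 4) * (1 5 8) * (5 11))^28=(0 7 3 5 8 1 11 13 4)=[7, 11, 2, 5, 0, 8, 6, 3, 1, 9, 10, 13, 12, 4]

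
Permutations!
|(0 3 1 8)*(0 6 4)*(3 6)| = |(0 6 4)(1 8 3)| = 3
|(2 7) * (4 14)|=2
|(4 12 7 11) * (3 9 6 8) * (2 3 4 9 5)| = |(2 3 5)(4 12 7 11 9 6 8)| = 21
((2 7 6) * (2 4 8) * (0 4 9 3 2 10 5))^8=(0 10 4 5 8)(2 9 7 3 6)=[10, 1, 9, 6, 5, 8, 2, 3, 0, 7, 4]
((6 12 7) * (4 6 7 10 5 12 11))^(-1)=[0, 1, 2, 3, 11, 10, 4, 7, 8, 9, 12, 6, 5]=(4 11 6)(5 10 12)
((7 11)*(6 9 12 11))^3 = [0, 1, 2, 3, 4, 5, 11, 12, 8, 7, 10, 9, 6] = (6 11 9 7 12)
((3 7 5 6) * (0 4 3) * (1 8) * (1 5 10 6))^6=(10)=[0, 1, 2, 3, 4, 5, 6, 7, 8, 9, 10]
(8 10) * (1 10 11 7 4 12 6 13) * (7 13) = (1 10 8 11 13)(4 12 6 7) = [0, 10, 2, 3, 12, 5, 7, 4, 11, 9, 8, 13, 6, 1]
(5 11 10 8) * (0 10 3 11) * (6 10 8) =(0 8 5)(3 11)(6 10) =[8, 1, 2, 11, 4, 0, 10, 7, 5, 9, 6, 3]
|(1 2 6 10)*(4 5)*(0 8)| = 4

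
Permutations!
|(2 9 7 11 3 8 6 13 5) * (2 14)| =|(2 9 7 11 3 8 6 13 5 14)| =10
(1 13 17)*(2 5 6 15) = (1 13 17)(2 5 6 15) = [0, 13, 5, 3, 4, 6, 15, 7, 8, 9, 10, 11, 12, 17, 14, 2, 16, 1]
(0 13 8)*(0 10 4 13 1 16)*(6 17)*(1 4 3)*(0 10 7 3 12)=(0 4 13 8 7 3 1 16 10 12)(6 17)=[4, 16, 2, 1, 13, 5, 17, 3, 7, 9, 12, 11, 0, 8, 14, 15, 10, 6]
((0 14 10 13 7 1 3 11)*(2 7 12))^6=(0 7 10 3 12)(1 13 11 2 14)=[7, 13, 14, 12, 4, 5, 6, 10, 8, 9, 3, 2, 0, 11, 1]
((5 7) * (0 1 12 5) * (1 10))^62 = (0 1 5)(7 10 12) = [1, 5, 2, 3, 4, 0, 6, 10, 8, 9, 12, 11, 7]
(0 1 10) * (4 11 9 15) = [1, 10, 2, 3, 11, 5, 6, 7, 8, 15, 0, 9, 12, 13, 14, 4] = (0 1 10)(4 11 9 15)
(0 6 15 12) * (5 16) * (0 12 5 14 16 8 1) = (0 6 15 5 8 1)(14 16) = [6, 0, 2, 3, 4, 8, 15, 7, 1, 9, 10, 11, 12, 13, 16, 5, 14]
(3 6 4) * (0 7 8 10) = (0 7 8 10)(3 6 4) = [7, 1, 2, 6, 3, 5, 4, 8, 10, 9, 0]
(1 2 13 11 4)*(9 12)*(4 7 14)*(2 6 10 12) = (1 6 10 12 9 2 13 11 7 14 4) = [0, 6, 13, 3, 1, 5, 10, 14, 8, 2, 12, 7, 9, 11, 4]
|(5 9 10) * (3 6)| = 6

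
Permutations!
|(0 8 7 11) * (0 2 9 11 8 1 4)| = 6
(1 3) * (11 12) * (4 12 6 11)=[0, 3, 2, 1, 12, 5, 11, 7, 8, 9, 10, 6, 4]=(1 3)(4 12)(6 11)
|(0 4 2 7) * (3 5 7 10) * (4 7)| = |(0 7)(2 10 3 5 4)| = 10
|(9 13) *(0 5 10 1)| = |(0 5 10 1)(9 13)| = 4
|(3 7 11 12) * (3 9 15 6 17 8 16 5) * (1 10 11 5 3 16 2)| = 20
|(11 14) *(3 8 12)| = |(3 8 12)(11 14)| = 6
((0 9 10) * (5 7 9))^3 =(0 9 5 10 7) =[9, 1, 2, 3, 4, 10, 6, 0, 8, 5, 7]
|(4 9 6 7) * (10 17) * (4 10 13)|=7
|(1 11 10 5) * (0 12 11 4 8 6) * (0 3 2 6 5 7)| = 60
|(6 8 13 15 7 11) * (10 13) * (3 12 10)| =|(3 12 10 13 15 7 11 6 8)| =9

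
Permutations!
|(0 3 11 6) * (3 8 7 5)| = |(0 8 7 5 3 11 6)| = 7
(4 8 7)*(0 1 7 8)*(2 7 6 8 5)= (0 1 6 8 5 2 7 4)= [1, 6, 7, 3, 0, 2, 8, 4, 5]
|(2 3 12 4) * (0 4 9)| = |(0 4 2 3 12 9)| = 6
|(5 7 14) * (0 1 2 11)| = |(0 1 2 11)(5 7 14)| = 12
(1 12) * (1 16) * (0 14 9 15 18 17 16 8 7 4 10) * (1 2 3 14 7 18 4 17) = (0 7 17 16 2 3 14 9 15 4 10)(1 12 8 18) = [7, 12, 3, 14, 10, 5, 6, 17, 18, 15, 0, 11, 8, 13, 9, 4, 2, 16, 1]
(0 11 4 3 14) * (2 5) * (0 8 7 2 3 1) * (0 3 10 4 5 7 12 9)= [11, 3, 7, 14, 1, 10, 6, 2, 12, 0, 4, 5, 9, 13, 8]= (0 11 5 10 4 1 3 14 8 12 9)(2 7)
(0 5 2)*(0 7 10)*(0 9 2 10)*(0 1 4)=(0 5 10 9 2 7 1 4)=[5, 4, 7, 3, 0, 10, 6, 1, 8, 2, 9]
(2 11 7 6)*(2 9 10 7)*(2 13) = (2 11 13)(6 9 10 7) = [0, 1, 11, 3, 4, 5, 9, 6, 8, 10, 7, 13, 12, 2]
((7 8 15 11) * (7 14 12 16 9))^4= (7 14)(8 12)(9 11)(15 16)= [0, 1, 2, 3, 4, 5, 6, 14, 12, 11, 10, 9, 8, 13, 7, 16, 15]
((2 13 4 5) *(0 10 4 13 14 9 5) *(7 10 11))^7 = (0 7 4 11 10)(2 5 9 14) = [7, 1, 5, 3, 11, 9, 6, 4, 8, 14, 0, 10, 12, 13, 2]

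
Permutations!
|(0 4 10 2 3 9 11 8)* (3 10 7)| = 14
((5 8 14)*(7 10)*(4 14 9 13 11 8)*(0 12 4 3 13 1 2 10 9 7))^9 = (0 7 5 10 8 14 2 11 4 1 13 12 9 3) = [7, 13, 11, 0, 1, 10, 6, 5, 14, 3, 8, 4, 9, 12, 2]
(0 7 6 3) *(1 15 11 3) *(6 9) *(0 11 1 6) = (0 7 9)(1 15)(3 11) = [7, 15, 2, 11, 4, 5, 6, 9, 8, 0, 10, 3, 12, 13, 14, 1]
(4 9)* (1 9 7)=(1 9 4 7)=[0, 9, 2, 3, 7, 5, 6, 1, 8, 4]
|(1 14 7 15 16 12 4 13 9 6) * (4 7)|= 12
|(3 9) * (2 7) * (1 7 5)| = 4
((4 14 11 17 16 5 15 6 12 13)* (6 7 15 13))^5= [0, 1, 2, 3, 5, 17, 12, 15, 8, 9, 10, 4, 6, 16, 13, 7, 11, 14]= (4 5 17 14 13 16 11)(6 12)(7 15)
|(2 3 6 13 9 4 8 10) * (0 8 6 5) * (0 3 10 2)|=4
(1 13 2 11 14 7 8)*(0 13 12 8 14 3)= (0 13 2 11 3)(1 12 8)(7 14)= [13, 12, 11, 0, 4, 5, 6, 14, 1, 9, 10, 3, 8, 2, 7]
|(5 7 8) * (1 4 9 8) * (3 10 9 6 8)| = 6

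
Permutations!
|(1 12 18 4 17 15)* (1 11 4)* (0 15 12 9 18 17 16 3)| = 6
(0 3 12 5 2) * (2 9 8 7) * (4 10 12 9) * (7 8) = (0 3 9 7 2)(4 10 12 5) = [3, 1, 0, 9, 10, 4, 6, 2, 8, 7, 12, 11, 5]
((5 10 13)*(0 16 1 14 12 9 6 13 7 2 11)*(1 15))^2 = (0 15 14 9 13 10 2)(1 12 6 5 7 11 16) = [15, 12, 0, 3, 4, 7, 5, 11, 8, 13, 2, 16, 6, 10, 9, 14, 1]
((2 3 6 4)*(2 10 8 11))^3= (2 4 11 6 8 3 10)= [0, 1, 4, 10, 11, 5, 8, 7, 3, 9, 2, 6]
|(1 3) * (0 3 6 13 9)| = |(0 3 1 6 13 9)| = 6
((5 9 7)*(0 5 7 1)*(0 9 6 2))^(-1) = (0 2 6 5)(1 9) = [2, 9, 6, 3, 4, 0, 5, 7, 8, 1]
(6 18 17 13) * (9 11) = [0, 1, 2, 3, 4, 5, 18, 7, 8, 11, 10, 9, 12, 6, 14, 15, 16, 13, 17] = (6 18 17 13)(9 11)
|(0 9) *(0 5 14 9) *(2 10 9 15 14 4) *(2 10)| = |(4 10 9 5)(14 15)| = 4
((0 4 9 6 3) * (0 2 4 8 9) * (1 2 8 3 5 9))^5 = (0 4 2 1 8 3)(5 6 9) = [4, 8, 1, 0, 2, 6, 9, 7, 3, 5]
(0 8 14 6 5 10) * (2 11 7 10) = [8, 1, 11, 3, 4, 2, 5, 10, 14, 9, 0, 7, 12, 13, 6] = (0 8 14 6 5 2 11 7 10)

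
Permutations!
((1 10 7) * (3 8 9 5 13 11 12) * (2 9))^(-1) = (1 7 10)(2 8 3 12 11 13 5 9) = [0, 7, 8, 12, 4, 9, 6, 10, 3, 2, 1, 13, 11, 5]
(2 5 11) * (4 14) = [0, 1, 5, 3, 14, 11, 6, 7, 8, 9, 10, 2, 12, 13, 4] = (2 5 11)(4 14)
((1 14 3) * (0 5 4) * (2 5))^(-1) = (0 4 5 2)(1 3 14) = [4, 3, 0, 14, 5, 2, 6, 7, 8, 9, 10, 11, 12, 13, 1]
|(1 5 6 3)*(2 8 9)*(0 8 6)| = 8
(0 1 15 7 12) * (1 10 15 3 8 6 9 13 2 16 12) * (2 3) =(0 10 15 7 1 2 16 12)(3 8 6 9 13) =[10, 2, 16, 8, 4, 5, 9, 1, 6, 13, 15, 11, 0, 3, 14, 7, 12]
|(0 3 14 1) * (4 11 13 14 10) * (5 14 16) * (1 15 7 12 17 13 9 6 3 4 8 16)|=|(0 4 11 9 6 3 10 8 16 5 14 15 7 12 17 13 1)|=17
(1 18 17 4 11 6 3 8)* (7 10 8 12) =(1 18 17 4 11 6 3 12 7 10 8) =[0, 18, 2, 12, 11, 5, 3, 10, 1, 9, 8, 6, 7, 13, 14, 15, 16, 4, 17]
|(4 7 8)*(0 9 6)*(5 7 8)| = |(0 9 6)(4 8)(5 7)| = 6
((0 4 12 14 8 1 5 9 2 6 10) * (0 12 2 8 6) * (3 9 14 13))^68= (0 2 4)(1 9 13 10 14)(3 12 6 5 8)= [2, 9, 4, 12, 0, 8, 5, 7, 3, 13, 14, 11, 6, 10, 1]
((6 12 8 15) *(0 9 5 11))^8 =(15) =[0, 1, 2, 3, 4, 5, 6, 7, 8, 9, 10, 11, 12, 13, 14, 15]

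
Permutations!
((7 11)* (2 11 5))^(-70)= (2 7)(5 11)= [0, 1, 7, 3, 4, 11, 6, 2, 8, 9, 10, 5]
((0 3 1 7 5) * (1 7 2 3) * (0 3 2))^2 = (3 5 7) = [0, 1, 2, 5, 4, 7, 6, 3]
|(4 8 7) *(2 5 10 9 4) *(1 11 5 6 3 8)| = |(1 11 5 10 9 4)(2 6 3 8 7)| = 30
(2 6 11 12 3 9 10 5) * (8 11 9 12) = (2 6 9 10 5)(3 12)(8 11) = [0, 1, 6, 12, 4, 2, 9, 7, 11, 10, 5, 8, 3]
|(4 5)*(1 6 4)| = 4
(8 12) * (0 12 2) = (0 12 8 2) = [12, 1, 0, 3, 4, 5, 6, 7, 2, 9, 10, 11, 8]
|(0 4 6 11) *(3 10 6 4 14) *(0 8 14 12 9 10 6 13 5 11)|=11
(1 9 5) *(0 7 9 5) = (0 7 9)(1 5) = [7, 5, 2, 3, 4, 1, 6, 9, 8, 0]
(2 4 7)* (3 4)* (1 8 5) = (1 8 5)(2 3 4 7) = [0, 8, 3, 4, 7, 1, 6, 2, 5]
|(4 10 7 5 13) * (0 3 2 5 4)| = |(0 3 2 5 13)(4 10 7)| = 15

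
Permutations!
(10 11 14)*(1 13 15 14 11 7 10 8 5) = (1 13 15 14 8 5)(7 10) = [0, 13, 2, 3, 4, 1, 6, 10, 5, 9, 7, 11, 12, 15, 8, 14]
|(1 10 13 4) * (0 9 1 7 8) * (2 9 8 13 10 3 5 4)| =8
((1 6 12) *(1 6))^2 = [0, 1, 2, 3, 4, 5, 6, 7, 8, 9, 10, 11, 12] = (12)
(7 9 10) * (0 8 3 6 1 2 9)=[8, 2, 9, 6, 4, 5, 1, 0, 3, 10, 7]=(0 8 3 6 1 2 9 10 7)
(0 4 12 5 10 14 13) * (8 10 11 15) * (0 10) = (0 4 12 5 11 15 8)(10 14 13) = [4, 1, 2, 3, 12, 11, 6, 7, 0, 9, 14, 15, 5, 10, 13, 8]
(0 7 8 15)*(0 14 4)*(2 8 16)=(0 7 16 2 8 15 14 4)=[7, 1, 8, 3, 0, 5, 6, 16, 15, 9, 10, 11, 12, 13, 4, 14, 2]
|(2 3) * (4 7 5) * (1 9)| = 6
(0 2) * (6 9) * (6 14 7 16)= (0 2)(6 9 14 7 16)= [2, 1, 0, 3, 4, 5, 9, 16, 8, 14, 10, 11, 12, 13, 7, 15, 6]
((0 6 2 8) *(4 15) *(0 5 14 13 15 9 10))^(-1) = [10, 1, 6, 3, 15, 8, 0, 7, 2, 4, 9, 11, 12, 14, 5, 13] = (0 10 9 4 15 13 14 5 8 2 6)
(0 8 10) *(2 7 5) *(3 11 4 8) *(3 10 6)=(0 10)(2 7 5)(3 11 4 8 6)=[10, 1, 7, 11, 8, 2, 3, 5, 6, 9, 0, 4]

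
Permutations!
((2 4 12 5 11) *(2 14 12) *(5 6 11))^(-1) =[0, 1, 4, 3, 2, 5, 12, 7, 8, 9, 10, 6, 14, 13, 11] =(2 4)(6 12 14 11)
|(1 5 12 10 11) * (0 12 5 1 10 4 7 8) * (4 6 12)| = |(0 4 7 8)(6 12)(10 11)| = 4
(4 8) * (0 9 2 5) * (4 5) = (0 9 2 4 8 5) = [9, 1, 4, 3, 8, 0, 6, 7, 5, 2]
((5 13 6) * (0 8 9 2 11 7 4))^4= (0 11 8 7 9 4 2)(5 13 6)= [11, 1, 0, 3, 2, 13, 5, 9, 7, 4, 10, 8, 12, 6]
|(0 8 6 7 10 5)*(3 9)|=|(0 8 6 7 10 5)(3 9)|=6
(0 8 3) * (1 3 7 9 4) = (0 8 7 9 4 1 3) = [8, 3, 2, 0, 1, 5, 6, 9, 7, 4]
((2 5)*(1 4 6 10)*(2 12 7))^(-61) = (1 10 6 4)(2 7 12 5) = [0, 10, 7, 3, 1, 2, 4, 12, 8, 9, 6, 11, 5]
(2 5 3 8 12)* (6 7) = [0, 1, 5, 8, 4, 3, 7, 6, 12, 9, 10, 11, 2] = (2 5 3 8 12)(6 7)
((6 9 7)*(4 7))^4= (9)= [0, 1, 2, 3, 4, 5, 6, 7, 8, 9]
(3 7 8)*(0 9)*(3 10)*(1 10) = [9, 10, 2, 7, 4, 5, 6, 8, 1, 0, 3] = (0 9)(1 10 3 7 8)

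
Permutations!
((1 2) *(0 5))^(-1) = (0 5)(1 2) = [5, 2, 1, 3, 4, 0]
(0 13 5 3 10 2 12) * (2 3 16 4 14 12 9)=(0 13 5 16 4 14 12)(2 9)(3 10)=[13, 1, 9, 10, 14, 16, 6, 7, 8, 2, 3, 11, 0, 5, 12, 15, 4]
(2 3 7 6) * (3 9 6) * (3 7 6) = (2 9 3 6) = [0, 1, 9, 6, 4, 5, 2, 7, 8, 3]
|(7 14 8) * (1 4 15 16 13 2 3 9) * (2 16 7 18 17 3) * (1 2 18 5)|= 70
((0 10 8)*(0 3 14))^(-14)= (0 10 8 3 14)= [10, 1, 2, 14, 4, 5, 6, 7, 3, 9, 8, 11, 12, 13, 0]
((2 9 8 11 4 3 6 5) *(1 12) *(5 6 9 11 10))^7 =(1 12)(2 5 10 8 9 3 4 11) =[0, 12, 5, 4, 11, 10, 6, 7, 9, 3, 8, 2, 1]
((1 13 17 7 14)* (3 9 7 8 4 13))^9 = (1 14 7 9 3)(4 13 17 8) = [0, 14, 2, 1, 13, 5, 6, 9, 4, 3, 10, 11, 12, 17, 7, 15, 16, 8]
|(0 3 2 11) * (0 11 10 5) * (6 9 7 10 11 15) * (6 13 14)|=|(0 3 2 11 15 13 14 6 9 7 10 5)|=12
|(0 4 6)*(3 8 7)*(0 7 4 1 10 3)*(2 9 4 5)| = 11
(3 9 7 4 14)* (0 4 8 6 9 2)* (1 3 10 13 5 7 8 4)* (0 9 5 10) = (0 1 3 2 9 8 6 5 7 4 14)(10 13) = [1, 3, 9, 2, 14, 7, 5, 4, 6, 8, 13, 11, 12, 10, 0]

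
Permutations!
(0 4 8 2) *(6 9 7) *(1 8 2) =[4, 8, 0, 3, 2, 5, 9, 6, 1, 7] =(0 4 2)(1 8)(6 9 7)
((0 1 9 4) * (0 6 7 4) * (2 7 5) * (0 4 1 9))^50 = (0 4 5 7)(1 9 6 2) = [4, 9, 1, 3, 5, 7, 2, 0, 8, 6]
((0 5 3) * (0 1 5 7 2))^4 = (0 7 2)(1 5 3) = [7, 5, 0, 1, 4, 3, 6, 2]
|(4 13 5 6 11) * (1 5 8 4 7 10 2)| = |(1 5 6 11 7 10 2)(4 13 8)| = 21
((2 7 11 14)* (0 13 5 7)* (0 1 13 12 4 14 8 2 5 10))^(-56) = (0 5 2)(1 12 7)(4 11 13)(8 10 14) = [5, 12, 0, 3, 11, 2, 6, 1, 10, 9, 14, 13, 7, 4, 8]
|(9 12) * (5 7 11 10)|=4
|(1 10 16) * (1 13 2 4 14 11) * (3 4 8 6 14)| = |(1 10 16 13 2 8 6 14 11)(3 4)| = 18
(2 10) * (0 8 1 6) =(0 8 1 6)(2 10) =[8, 6, 10, 3, 4, 5, 0, 7, 1, 9, 2]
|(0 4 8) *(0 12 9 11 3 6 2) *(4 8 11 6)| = |(0 8 12 9 6 2)(3 4 11)| = 6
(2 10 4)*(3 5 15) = (2 10 4)(3 5 15) = [0, 1, 10, 5, 2, 15, 6, 7, 8, 9, 4, 11, 12, 13, 14, 3]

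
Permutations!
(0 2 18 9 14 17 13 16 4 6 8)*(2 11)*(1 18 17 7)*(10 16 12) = [11, 18, 17, 3, 6, 5, 8, 1, 0, 14, 16, 2, 10, 12, 7, 15, 4, 13, 9] = (0 11 2 17 13 12 10 16 4 6 8)(1 18 9 14 7)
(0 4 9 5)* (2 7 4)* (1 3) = [2, 3, 7, 1, 9, 0, 6, 4, 8, 5] = (0 2 7 4 9 5)(1 3)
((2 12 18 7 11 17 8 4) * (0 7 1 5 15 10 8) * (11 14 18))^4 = [1, 8, 0, 3, 17, 4, 6, 5, 11, 9, 12, 14, 7, 13, 15, 2, 16, 18, 10] = (0 1 8 11 14 15 2)(4 17 18 10 12 7 5)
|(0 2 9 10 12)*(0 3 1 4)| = 8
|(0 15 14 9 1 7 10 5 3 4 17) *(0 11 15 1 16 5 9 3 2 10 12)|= |(0 1 7 12)(2 10 9 16 5)(3 4 17 11 15 14)|= 60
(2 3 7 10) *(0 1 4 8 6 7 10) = [1, 4, 3, 10, 8, 5, 7, 0, 6, 9, 2] = (0 1 4 8 6 7)(2 3 10)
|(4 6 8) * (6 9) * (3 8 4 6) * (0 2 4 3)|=12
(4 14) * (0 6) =(0 6)(4 14) =[6, 1, 2, 3, 14, 5, 0, 7, 8, 9, 10, 11, 12, 13, 4]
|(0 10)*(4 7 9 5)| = |(0 10)(4 7 9 5)| = 4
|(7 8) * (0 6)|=2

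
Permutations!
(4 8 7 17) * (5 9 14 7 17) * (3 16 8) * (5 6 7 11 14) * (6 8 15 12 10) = (3 16 15 12 10 6 7 8 17 4)(5 9)(11 14) = [0, 1, 2, 16, 3, 9, 7, 8, 17, 5, 6, 14, 10, 13, 11, 12, 15, 4]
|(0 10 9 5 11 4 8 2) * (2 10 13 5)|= 9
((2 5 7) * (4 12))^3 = [0, 1, 2, 3, 12, 5, 6, 7, 8, 9, 10, 11, 4] = (4 12)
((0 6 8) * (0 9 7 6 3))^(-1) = (0 3)(6 7 9 8) = [3, 1, 2, 0, 4, 5, 7, 9, 6, 8]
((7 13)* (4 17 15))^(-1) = [0, 1, 2, 3, 15, 5, 6, 13, 8, 9, 10, 11, 12, 7, 14, 17, 16, 4] = (4 15 17)(7 13)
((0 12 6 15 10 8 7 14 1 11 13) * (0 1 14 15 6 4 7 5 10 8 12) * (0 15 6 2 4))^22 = (0 10 8)(1 11 13)(2 7)(4 6)(5 15 12) = [10, 11, 7, 3, 6, 15, 4, 2, 0, 9, 8, 13, 5, 1, 14, 12]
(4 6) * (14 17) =(4 6)(14 17) =[0, 1, 2, 3, 6, 5, 4, 7, 8, 9, 10, 11, 12, 13, 17, 15, 16, 14]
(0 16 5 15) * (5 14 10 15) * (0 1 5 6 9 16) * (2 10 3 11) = (1 5 6 9 16 14 3 11 2 10 15) = [0, 5, 10, 11, 4, 6, 9, 7, 8, 16, 15, 2, 12, 13, 3, 1, 14]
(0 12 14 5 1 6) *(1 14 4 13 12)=(0 1 6)(4 13 12)(5 14)=[1, 6, 2, 3, 13, 14, 0, 7, 8, 9, 10, 11, 4, 12, 5]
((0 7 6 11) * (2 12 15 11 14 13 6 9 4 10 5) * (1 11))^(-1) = (0 11 1 15 12 2 5 10 4 9 7)(6 13 14) = [11, 15, 5, 3, 9, 10, 13, 0, 8, 7, 4, 1, 2, 14, 6, 12]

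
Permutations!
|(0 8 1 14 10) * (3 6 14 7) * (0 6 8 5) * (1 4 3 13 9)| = |(0 5)(1 7 13 9)(3 8 4)(6 14 10)| = 12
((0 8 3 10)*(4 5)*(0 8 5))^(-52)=[4, 1, 2, 8, 5, 0, 6, 7, 10, 9, 3]=(0 4 5)(3 8 10)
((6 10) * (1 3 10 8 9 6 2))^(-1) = [0, 2, 10, 1, 4, 5, 9, 7, 6, 8, 3] = (1 2 10 3)(6 9 8)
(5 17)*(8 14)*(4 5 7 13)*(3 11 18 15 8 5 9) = [0, 1, 2, 11, 9, 17, 6, 13, 14, 3, 10, 18, 12, 4, 5, 8, 16, 7, 15] = (3 11 18 15 8 14 5 17 7 13 4 9)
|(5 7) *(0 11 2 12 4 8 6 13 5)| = 10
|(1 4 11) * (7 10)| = 6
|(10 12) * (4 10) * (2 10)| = 4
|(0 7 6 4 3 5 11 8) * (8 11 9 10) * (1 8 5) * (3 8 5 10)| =|(11)(0 7 6 4 8)(1 5 9 3)| =20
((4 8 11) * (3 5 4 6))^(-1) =(3 6 11 8 4 5) =[0, 1, 2, 6, 5, 3, 11, 7, 4, 9, 10, 8]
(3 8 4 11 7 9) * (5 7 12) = [0, 1, 2, 8, 11, 7, 6, 9, 4, 3, 10, 12, 5] = (3 8 4 11 12 5 7 9)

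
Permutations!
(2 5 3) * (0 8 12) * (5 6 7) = [8, 1, 6, 2, 4, 3, 7, 5, 12, 9, 10, 11, 0] = (0 8 12)(2 6 7 5 3)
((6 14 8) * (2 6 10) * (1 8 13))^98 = [0, 1, 2, 3, 4, 5, 6, 7, 8, 9, 10, 11, 12, 13, 14] = (14)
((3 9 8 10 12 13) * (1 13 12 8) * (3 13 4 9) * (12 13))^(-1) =(1 9 4)(8 10)(12 13) =[0, 9, 2, 3, 1, 5, 6, 7, 10, 4, 8, 11, 13, 12]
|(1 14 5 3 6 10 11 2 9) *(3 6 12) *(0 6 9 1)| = 18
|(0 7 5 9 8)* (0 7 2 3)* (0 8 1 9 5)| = |(0 2 3 8 7)(1 9)| = 10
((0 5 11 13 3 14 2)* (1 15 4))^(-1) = (0 2 14 3 13 11 5)(1 4 15) = [2, 4, 14, 13, 15, 0, 6, 7, 8, 9, 10, 5, 12, 11, 3, 1]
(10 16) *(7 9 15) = [0, 1, 2, 3, 4, 5, 6, 9, 8, 15, 16, 11, 12, 13, 14, 7, 10] = (7 9 15)(10 16)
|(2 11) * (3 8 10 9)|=4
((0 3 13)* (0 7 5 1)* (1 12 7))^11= (0 1 13 3)(5 7 12)= [1, 13, 2, 0, 4, 7, 6, 12, 8, 9, 10, 11, 5, 3]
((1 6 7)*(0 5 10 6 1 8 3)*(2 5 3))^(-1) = (0 3)(2 8 7 6 10 5) = [3, 1, 8, 0, 4, 2, 10, 6, 7, 9, 5]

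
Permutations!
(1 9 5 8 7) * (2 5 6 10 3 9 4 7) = [0, 4, 5, 9, 7, 8, 10, 1, 2, 6, 3] = (1 4 7)(2 5 8)(3 9 6 10)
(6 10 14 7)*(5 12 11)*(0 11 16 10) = (0 11 5 12 16 10 14 7 6) = [11, 1, 2, 3, 4, 12, 0, 6, 8, 9, 14, 5, 16, 13, 7, 15, 10]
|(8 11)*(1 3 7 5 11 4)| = |(1 3 7 5 11 8 4)| = 7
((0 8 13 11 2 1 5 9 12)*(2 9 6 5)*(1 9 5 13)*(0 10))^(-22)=[10, 8, 1, 3, 4, 13, 11, 7, 0, 2, 12, 6, 9, 5]=(0 10 12 9 2 1 8)(5 13)(6 11)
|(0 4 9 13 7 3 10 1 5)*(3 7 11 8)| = |(0 4 9 13 11 8 3 10 1 5)| = 10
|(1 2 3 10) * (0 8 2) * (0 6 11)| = 8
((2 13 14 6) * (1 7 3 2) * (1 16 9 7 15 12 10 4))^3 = [0, 10, 6, 14, 12, 5, 7, 13, 8, 2, 15, 11, 1, 16, 9, 4, 3] = (1 10 15 4 12)(2 6 7 13 16 3 14 9)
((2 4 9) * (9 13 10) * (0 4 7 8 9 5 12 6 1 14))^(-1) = [14, 6, 9, 3, 0, 10, 12, 2, 7, 8, 13, 11, 5, 4, 1] = (0 14 1 6 12 5 10 13 4)(2 9 8 7)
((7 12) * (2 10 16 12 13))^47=(2 13 7 12 16 10)=[0, 1, 13, 3, 4, 5, 6, 12, 8, 9, 2, 11, 16, 7, 14, 15, 10]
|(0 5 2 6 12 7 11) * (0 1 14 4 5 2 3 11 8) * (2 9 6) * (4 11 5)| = |(0 9 6 12 7 8)(1 14 11)(3 5)| = 6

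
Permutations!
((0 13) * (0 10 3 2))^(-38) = (0 10 2 13 3) = [10, 1, 13, 0, 4, 5, 6, 7, 8, 9, 2, 11, 12, 3]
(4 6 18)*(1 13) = (1 13)(4 6 18) = [0, 13, 2, 3, 6, 5, 18, 7, 8, 9, 10, 11, 12, 1, 14, 15, 16, 17, 4]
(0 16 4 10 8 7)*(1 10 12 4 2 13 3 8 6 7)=(0 16 2 13 3 8 1 10 6 7)(4 12)=[16, 10, 13, 8, 12, 5, 7, 0, 1, 9, 6, 11, 4, 3, 14, 15, 2]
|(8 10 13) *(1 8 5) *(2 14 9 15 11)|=|(1 8 10 13 5)(2 14 9 15 11)|=5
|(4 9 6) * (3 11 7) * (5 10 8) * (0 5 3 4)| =10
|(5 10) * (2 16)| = |(2 16)(5 10)| = 2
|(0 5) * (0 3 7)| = 4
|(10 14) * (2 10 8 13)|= 5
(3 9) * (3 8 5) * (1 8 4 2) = [0, 8, 1, 9, 2, 3, 6, 7, 5, 4] = (1 8 5 3 9 4 2)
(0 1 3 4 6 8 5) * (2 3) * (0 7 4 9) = (0 1 2 3 9)(4 6 8 5 7) = [1, 2, 3, 9, 6, 7, 8, 4, 5, 0]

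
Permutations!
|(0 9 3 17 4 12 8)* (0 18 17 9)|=10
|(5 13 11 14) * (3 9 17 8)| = 4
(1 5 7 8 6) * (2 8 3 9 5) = (1 2 8 6)(3 9 5 7) = [0, 2, 8, 9, 4, 7, 1, 3, 6, 5]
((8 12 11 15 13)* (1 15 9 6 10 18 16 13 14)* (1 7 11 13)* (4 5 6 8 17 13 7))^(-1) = (1 16 18 10 6 5 4 14 15)(7 12 8 9 11)(13 17) = [0, 16, 2, 3, 14, 4, 5, 12, 9, 11, 6, 7, 8, 17, 15, 1, 18, 13, 10]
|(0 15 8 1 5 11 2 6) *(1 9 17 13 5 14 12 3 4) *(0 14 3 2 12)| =12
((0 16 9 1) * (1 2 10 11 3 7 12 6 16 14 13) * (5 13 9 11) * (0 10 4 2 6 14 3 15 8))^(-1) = [8, 13, 4, 0, 2, 10, 9, 3, 15, 14, 1, 16, 7, 5, 12, 11, 6] = (0 8 15 11 16 6 9 14 12 7 3)(1 13 5 10)(2 4)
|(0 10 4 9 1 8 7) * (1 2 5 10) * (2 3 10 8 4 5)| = |(0 1 4 9 3 10 5 8 7)| = 9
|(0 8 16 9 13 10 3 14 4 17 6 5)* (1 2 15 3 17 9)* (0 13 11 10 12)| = |(0 8 16 1 2 15 3 14 4 9 11 10 17 6 5 13 12)| = 17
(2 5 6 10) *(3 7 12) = (2 5 6 10)(3 7 12) = [0, 1, 5, 7, 4, 6, 10, 12, 8, 9, 2, 11, 3]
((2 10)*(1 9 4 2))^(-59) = (1 9 4 2 10) = [0, 9, 10, 3, 2, 5, 6, 7, 8, 4, 1]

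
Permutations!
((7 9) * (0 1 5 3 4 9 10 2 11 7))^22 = (0 4 5)(1 9 3)(2 7)(10 11) = [4, 9, 7, 1, 5, 0, 6, 2, 8, 3, 11, 10]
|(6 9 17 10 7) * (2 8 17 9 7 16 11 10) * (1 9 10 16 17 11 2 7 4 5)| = |(1 9 10 17 7 6 4 5)(2 8 11 16)| = 8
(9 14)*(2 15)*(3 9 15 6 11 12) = (2 6 11 12 3 9 14 15) = [0, 1, 6, 9, 4, 5, 11, 7, 8, 14, 10, 12, 3, 13, 15, 2]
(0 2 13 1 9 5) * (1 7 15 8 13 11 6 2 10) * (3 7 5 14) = (0 10 1 9 14 3 7 15 8 13 5)(2 11 6) = [10, 9, 11, 7, 4, 0, 2, 15, 13, 14, 1, 6, 12, 5, 3, 8]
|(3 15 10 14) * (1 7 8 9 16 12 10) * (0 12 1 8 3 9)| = 11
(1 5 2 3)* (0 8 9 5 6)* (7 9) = [8, 6, 3, 1, 4, 2, 0, 9, 7, 5] = (0 8 7 9 5 2 3 1 6)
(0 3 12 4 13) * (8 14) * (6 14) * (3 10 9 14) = (0 10 9 14 8 6 3 12 4 13) = [10, 1, 2, 12, 13, 5, 3, 7, 6, 14, 9, 11, 4, 0, 8]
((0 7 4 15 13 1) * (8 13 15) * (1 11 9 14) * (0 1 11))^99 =(15)(0 13 8 4 7) =[13, 1, 2, 3, 7, 5, 6, 0, 4, 9, 10, 11, 12, 8, 14, 15]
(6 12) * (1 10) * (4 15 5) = [0, 10, 2, 3, 15, 4, 12, 7, 8, 9, 1, 11, 6, 13, 14, 5] = (1 10)(4 15 5)(6 12)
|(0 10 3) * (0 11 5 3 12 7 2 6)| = 6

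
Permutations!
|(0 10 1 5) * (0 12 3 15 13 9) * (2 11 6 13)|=|(0 10 1 5 12 3 15 2 11 6 13 9)|=12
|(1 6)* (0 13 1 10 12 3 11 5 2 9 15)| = 12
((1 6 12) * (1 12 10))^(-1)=(12)(1 10 6)=[0, 10, 2, 3, 4, 5, 1, 7, 8, 9, 6, 11, 12]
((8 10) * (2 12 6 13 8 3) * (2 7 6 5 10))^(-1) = (2 8 13 6 7 3 10 5 12) = [0, 1, 8, 10, 4, 12, 7, 3, 13, 9, 5, 11, 2, 6]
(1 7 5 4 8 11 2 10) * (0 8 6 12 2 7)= (0 8 11 7 5 4 6 12 2 10 1)= [8, 0, 10, 3, 6, 4, 12, 5, 11, 9, 1, 7, 2]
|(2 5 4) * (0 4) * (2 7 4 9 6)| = 10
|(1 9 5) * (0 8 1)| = |(0 8 1 9 5)| = 5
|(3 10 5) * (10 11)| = 4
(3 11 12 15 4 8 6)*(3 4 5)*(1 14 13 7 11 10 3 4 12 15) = (1 14 13 7 11 15 5 4 8 6 12)(3 10) = [0, 14, 2, 10, 8, 4, 12, 11, 6, 9, 3, 15, 1, 7, 13, 5]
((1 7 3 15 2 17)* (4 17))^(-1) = (1 17 4 2 15 3 7) = [0, 17, 15, 7, 2, 5, 6, 1, 8, 9, 10, 11, 12, 13, 14, 3, 16, 4]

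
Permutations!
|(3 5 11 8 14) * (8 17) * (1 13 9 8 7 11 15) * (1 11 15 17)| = 11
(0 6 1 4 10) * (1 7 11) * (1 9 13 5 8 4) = (0 6 7 11 9 13 5 8 4 10) = [6, 1, 2, 3, 10, 8, 7, 11, 4, 13, 0, 9, 12, 5]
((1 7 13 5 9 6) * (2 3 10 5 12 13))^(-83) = (1 5 2 6 10 7 9 3)(12 13) = [0, 5, 6, 1, 4, 2, 10, 9, 8, 3, 7, 11, 13, 12]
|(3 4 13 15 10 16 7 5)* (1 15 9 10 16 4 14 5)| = 12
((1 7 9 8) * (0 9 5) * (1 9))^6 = (9)(0 7)(1 5) = [7, 5, 2, 3, 4, 1, 6, 0, 8, 9]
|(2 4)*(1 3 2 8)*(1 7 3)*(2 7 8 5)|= 6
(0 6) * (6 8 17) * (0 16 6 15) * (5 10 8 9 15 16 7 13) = (0 9 15)(5 10 8 17 16 6 7 13) = [9, 1, 2, 3, 4, 10, 7, 13, 17, 15, 8, 11, 12, 5, 14, 0, 6, 16]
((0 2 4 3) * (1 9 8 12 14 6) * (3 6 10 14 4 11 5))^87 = (0 11 3 2 5)(1 12)(4 9)(6 8)(10 14) = [11, 12, 5, 2, 9, 0, 8, 7, 6, 4, 14, 3, 1, 13, 10]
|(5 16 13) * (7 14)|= |(5 16 13)(7 14)|= 6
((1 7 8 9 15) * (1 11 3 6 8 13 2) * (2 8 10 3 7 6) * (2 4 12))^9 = (1 10 4 2 6 3 12)(7 9)(8 11)(13 15) = [0, 10, 6, 12, 2, 5, 3, 9, 11, 7, 4, 8, 1, 15, 14, 13]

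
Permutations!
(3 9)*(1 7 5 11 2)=(1 7 5 11 2)(3 9)=[0, 7, 1, 9, 4, 11, 6, 5, 8, 3, 10, 2]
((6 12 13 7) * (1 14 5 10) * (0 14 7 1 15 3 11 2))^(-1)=(0 2 11 3 15 10 5 14)(1 13 12 6 7)=[2, 13, 11, 15, 4, 14, 7, 1, 8, 9, 5, 3, 6, 12, 0, 10]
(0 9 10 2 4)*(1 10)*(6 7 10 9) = (0 6 7 10 2 4)(1 9) = [6, 9, 4, 3, 0, 5, 7, 10, 8, 1, 2]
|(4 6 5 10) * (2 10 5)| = 4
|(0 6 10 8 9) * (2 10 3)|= |(0 6 3 2 10 8 9)|= 7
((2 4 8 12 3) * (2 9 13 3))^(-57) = (13)(2 12 8 4) = [0, 1, 12, 3, 2, 5, 6, 7, 4, 9, 10, 11, 8, 13]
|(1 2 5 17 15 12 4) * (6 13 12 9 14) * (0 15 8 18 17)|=33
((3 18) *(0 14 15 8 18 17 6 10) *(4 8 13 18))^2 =(0 15 18 17 10 14 13 3 6) =[15, 1, 2, 6, 4, 5, 0, 7, 8, 9, 14, 11, 12, 3, 13, 18, 16, 10, 17]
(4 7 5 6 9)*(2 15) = (2 15)(4 7 5 6 9) = [0, 1, 15, 3, 7, 6, 9, 5, 8, 4, 10, 11, 12, 13, 14, 2]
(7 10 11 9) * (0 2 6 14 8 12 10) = (0 2 6 14 8 12 10 11 9 7) = [2, 1, 6, 3, 4, 5, 14, 0, 12, 7, 11, 9, 10, 13, 8]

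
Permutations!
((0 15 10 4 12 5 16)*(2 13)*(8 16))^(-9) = [16, 1, 13, 3, 10, 12, 6, 7, 5, 9, 15, 11, 4, 2, 14, 0, 8] = (0 16 8 5 12 4 10 15)(2 13)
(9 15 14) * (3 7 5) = [0, 1, 2, 7, 4, 3, 6, 5, 8, 15, 10, 11, 12, 13, 9, 14] = (3 7 5)(9 15 14)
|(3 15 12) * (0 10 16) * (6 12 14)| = |(0 10 16)(3 15 14 6 12)| = 15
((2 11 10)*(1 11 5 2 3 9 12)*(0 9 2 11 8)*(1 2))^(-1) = [8, 3, 12, 10, 4, 2, 6, 7, 1, 0, 11, 5, 9] = (0 8 1 3 10 11 5 2 12 9)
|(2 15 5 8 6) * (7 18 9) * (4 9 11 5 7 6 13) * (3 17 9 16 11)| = |(2 15 7 18 3 17 9 6)(4 16 11 5 8 13)| = 24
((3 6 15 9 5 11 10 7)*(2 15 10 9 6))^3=(2 10)(3 6)(7 15)=[0, 1, 10, 6, 4, 5, 3, 15, 8, 9, 2, 11, 12, 13, 14, 7]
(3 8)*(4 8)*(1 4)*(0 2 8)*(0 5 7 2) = (1 4 5 7 2 8 3) = [0, 4, 8, 1, 5, 7, 6, 2, 3]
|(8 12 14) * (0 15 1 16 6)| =15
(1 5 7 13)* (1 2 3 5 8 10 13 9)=(1 8 10 13 2 3 5 7 9)=[0, 8, 3, 5, 4, 7, 6, 9, 10, 1, 13, 11, 12, 2]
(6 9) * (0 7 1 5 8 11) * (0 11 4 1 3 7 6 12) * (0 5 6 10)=[10, 6, 2, 7, 1, 8, 9, 3, 4, 12, 0, 11, 5]=(0 10)(1 6 9 12 5 8 4)(3 7)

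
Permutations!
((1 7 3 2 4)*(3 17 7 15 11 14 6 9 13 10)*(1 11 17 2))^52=(17)=[0, 1, 2, 3, 4, 5, 6, 7, 8, 9, 10, 11, 12, 13, 14, 15, 16, 17]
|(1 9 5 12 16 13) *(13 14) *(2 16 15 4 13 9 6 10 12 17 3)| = |(1 6 10 12 15 4 13)(2 16 14 9 5 17 3)| = 7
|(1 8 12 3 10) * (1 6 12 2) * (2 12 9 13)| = |(1 8 12 3 10 6 9 13 2)| = 9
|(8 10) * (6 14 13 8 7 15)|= 7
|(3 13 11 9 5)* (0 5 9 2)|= |(0 5 3 13 11 2)|= 6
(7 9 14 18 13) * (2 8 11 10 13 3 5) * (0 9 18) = (0 9 14)(2 8 11 10 13 7 18 3 5) = [9, 1, 8, 5, 4, 2, 6, 18, 11, 14, 13, 10, 12, 7, 0, 15, 16, 17, 3]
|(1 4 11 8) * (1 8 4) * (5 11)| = |(4 5 11)| = 3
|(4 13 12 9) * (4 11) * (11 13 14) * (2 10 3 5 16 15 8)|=21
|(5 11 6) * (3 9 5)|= 5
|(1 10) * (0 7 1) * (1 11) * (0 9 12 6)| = |(0 7 11 1 10 9 12 6)| = 8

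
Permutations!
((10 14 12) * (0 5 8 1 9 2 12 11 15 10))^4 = (15)(0 9 5 2 8 12 1) = [9, 0, 8, 3, 4, 2, 6, 7, 12, 5, 10, 11, 1, 13, 14, 15]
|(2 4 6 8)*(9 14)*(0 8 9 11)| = 8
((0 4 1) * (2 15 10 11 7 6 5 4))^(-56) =(0 11 4 15 6)(1 10 5 2 7) =[11, 10, 7, 3, 15, 2, 0, 1, 8, 9, 5, 4, 12, 13, 14, 6]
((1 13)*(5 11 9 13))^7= (1 11 13 5 9)= [0, 11, 2, 3, 4, 9, 6, 7, 8, 1, 10, 13, 12, 5]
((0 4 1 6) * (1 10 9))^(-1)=(0 6 1 9 10 4)=[6, 9, 2, 3, 0, 5, 1, 7, 8, 10, 4]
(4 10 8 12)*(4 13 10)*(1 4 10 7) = (1 4 10 8 12 13 7) = [0, 4, 2, 3, 10, 5, 6, 1, 12, 9, 8, 11, 13, 7]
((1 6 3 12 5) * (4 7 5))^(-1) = (1 5 7 4 12 3 6) = [0, 5, 2, 6, 12, 7, 1, 4, 8, 9, 10, 11, 3]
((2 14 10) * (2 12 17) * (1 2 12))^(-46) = [0, 14, 10, 3, 4, 5, 6, 7, 8, 9, 2, 11, 12, 13, 1, 15, 16, 17] = (17)(1 14)(2 10)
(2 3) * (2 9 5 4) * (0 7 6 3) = (0 7 6 3 9 5 4 2) = [7, 1, 0, 9, 2, 4, 3, 6, 8, 5]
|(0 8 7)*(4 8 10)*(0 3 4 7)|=|(0 10 7 3 4 8)|=6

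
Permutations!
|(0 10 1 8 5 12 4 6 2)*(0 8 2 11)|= |(0 10 1 2 8 5 12 4 6 11)|= 10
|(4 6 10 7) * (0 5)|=4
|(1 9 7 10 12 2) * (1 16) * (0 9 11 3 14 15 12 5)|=|(0 9 7 10 5)(1 11 3 14 15 12 2 16)|=40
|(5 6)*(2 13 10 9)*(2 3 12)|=6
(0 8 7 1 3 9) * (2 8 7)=(0 7 1 3 9)(2 8)=[7, 3, 8, 9, 4, 5, 6, 1, 2, 0]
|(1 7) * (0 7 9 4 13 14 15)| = |(0 7 1 9 4 13 14 15)| = 8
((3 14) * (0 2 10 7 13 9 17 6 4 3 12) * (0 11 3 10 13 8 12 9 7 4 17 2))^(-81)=(4 10)(6 17)=[0, 1, 2, 3, 10, 5, 17, 7, 8, 9, 4, 11, 12, 13, 14, 15, 16, 6]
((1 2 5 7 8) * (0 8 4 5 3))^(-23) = (0 1 3 8 2)(4 5 7) = [1, 3, 0, 8, 5, 7, 6, 4, 2]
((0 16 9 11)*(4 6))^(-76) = [0, 1, 2, 3, 4, 5, 6, 7, 8, 9, 10, 11, 12, 13, 14, 15, 16] = (16)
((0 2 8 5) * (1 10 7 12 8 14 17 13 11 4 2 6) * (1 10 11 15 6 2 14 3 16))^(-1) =(0 5 8 12 7 10 6 15 13 17 14 4 11 1 16 3 2) =[5, 16, 0, 2, 11, 8, 15, 10, 12, 9, 6, 1, 7, 17, 4, 13, 3, 14]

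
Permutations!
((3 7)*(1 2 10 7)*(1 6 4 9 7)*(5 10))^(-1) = [0, 10, 1, 7, 6, 2, 3, 9, 8, 4, 5] = (1 10 5 2)(3 7 9 4 6)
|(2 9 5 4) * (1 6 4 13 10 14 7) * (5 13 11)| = 18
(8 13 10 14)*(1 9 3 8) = (1 9 3 8 13 10 14) = [0, 9, 2, 8, 4, 5, 6, 7, 13, 3, 14, 11, 12, 10, 1]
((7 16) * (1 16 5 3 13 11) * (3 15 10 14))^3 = [0, 5, 2, 1, 4, 14, 6, 10, 8, 9, 13, 7, 12, 16, 11, 3, 15] = (1 5 14 11 7 10 13 16 15 3)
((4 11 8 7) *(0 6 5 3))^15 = (0 3 5 6)(4 7 8 11) = [3, 1, 2, 5, 7, 6, 0, 8, 11, 9, 10, 4]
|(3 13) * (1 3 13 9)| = 3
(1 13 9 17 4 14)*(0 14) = (0 14 1 13 9 17 4) = [14, 13, 2, 3, 0, 5, 6, 7, 8, 17, 10, 11, 12, 9, 1, 15, 16, 4]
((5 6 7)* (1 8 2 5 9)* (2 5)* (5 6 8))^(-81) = (1 6)(5 7)(8 9) = [0, 6, 2, 3, 4, 7, 1, 5, 9, 8]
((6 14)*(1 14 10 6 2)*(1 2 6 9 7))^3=[0, 10, 2, 3, 4, 5, 7, 6, 8, 14, 1, 11, 12, 13, 9]=(1 10)(6 7)(9 14)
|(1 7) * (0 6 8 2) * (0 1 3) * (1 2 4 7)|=|(0 6 8 4 7 3)|=6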